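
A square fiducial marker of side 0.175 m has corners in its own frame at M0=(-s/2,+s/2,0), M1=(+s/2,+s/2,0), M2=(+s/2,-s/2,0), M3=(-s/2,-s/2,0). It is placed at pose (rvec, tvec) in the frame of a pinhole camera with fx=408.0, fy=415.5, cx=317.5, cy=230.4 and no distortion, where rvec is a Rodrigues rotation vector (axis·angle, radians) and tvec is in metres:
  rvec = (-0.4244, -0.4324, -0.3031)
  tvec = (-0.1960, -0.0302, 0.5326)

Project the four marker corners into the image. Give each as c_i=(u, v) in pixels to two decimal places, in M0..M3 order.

c0=(106.61, 286.59) c1=(251.54, 252.57) c2=(214.12, 145.44) c3=(79.42, 159.08)

Intrinsics K: fx=408.0, fy=415.5, cx=317.5, cy=230.4
Marker side s = 0.175 m; corners in marker frame (Z=0):
  M0 = (-0.0875, +0.0875, 0)
  M1 = (+0.0875, +0.0875, 0)
  M2 = (+0.0875, -0.0875, 0)
  M3 = (-0.0875, -0.0875, 0)
rvec = (-0.4244, -0.4324, -0.3031), |rvec| = θ = 0.67746 rad = 38.816°
Rodrigues: sinθ=0.62682, 1−cosθ=0.22083; R = I + sinθ·[k]× + (1−cosθ)·[k]×²:
    [+0.86583 +0.36874 -0.33818]
    [-0.19214 +0.86913 +0.45574]
    [+0.46197 -0.32961 +0.82337]
t = (-0.1960, -0.0302, 0.5326) m
M0: Pc = R·M0+t = (-0.23950, +0.06266, +0.46334); u = 408.0·(-0.23950)/0.46334 + 317.5 = 106.6076, v = 415.5·(+0.06266)/0.46334 + 230.4 = 286.5919
M1: Pc = R·M1+t = (-0.08797, +0.02904, +0.54418); u = 408.0·(-0.08797)/0.54418 + 317.5 = 251.5408, v = 415.5·(+0.02904)/0.54418 + 230.4 = 252.5702
M2: Pc = R·M2+t = (-0.15250, -0.12306, +0.60186); u = 408.0·(-0.15250)/0.60186 + 317.5 = 214.1180, v = 415.5·(-0.12306)/0.60186 + 230.4 = 145.4439
M3: Pc = R·M3+t = (-0.30403, -0.08944, +0.52102); u = 408.0·(-0.30403)/0.52102 + 317.5 = 79.4236, v = 415.5·(-0.08944)/0.52102 + 230.4 = 159.0766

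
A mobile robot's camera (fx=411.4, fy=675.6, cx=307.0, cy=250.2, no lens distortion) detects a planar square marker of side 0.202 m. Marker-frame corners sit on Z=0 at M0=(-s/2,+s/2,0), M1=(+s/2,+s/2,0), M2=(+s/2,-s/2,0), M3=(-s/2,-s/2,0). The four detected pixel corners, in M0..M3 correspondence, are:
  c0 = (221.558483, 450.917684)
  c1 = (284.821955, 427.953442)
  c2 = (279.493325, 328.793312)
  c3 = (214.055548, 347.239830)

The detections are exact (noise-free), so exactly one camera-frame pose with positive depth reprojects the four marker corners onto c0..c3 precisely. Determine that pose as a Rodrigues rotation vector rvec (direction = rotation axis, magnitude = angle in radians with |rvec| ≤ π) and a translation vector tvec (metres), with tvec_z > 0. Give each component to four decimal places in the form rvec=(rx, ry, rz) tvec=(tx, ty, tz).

rvec=(0.1681, -0.3340, -0.1029) tvec=(-0.1735, 0.2614, 1.2706)

Intrinsics K: fx=411.4, fy=675.6, cx=307.0, cy=250.2
Marker side s = 0.202 m; corners in marker frame (Z=0):
  M0 = (-0.1010, +0.1010, 0)
  M1 = (+0.1010, +0.1010, 0)
  M2 = (+0.1010, -0.1010, 0)
  M3 = (-0.1010, -0.1010, 0)
Detected image corners:
  c0 = (221.558483, 450.917684) px
  c1 = (284.821955, 427.953442) px
  c2 = (279.493325, 328.793312) px
  c3 = (214.055548, 347.239830) px
Planar DLT: solve 8×8 A·h = b for H (H[2,2]=1):
  H  [+380.88300 +67.21940 +250.83955]
  H  [-5.64077 +557.14115 +389.19434]
  H  [+0.24959 +0.14239 +1.00000]
B = K⁻¹H; ‖b₁‖=0.787029, ‖b₂‖=0.787030; λ = 2/(‖b₁‖+‖b₂‖) = 1.270600, sign → tz>0 ⇒ λ=+1.270600
r₁ = λ·B[:,0] = (+0.93970,-0.12805,+0.31713); r₂ = λ·B[:,1] = (+0.07260,+0.98082,+0.18091)
r₃ = r₁×r₂ = (-0.33421,-0.14698,+0.93097); SVD([r₁ r₂ r₃]) → R = UVᵀ:
  R  [+0.93970 +0.07260 -0.33421]
  R  [-0.12805 +0.98082 -0.14698]
  R  [+0.31713 +0.18091 +0.93097]
t = (-0.17345, +0.26141, +1.27060) m
tr R = 2.851480; θ = arccos((tr R − 1)/2) = 0.387808 rad = 22.220°
axis k = ((R−Rᵀ)₃₂, (R−Rᵀ)₁₃, (R−Rᵀ)₂₁) / (2 sinθ) = (+0.433541, -0.861195, -0.265303)
rvec = θ·k = (+0.168131, -0.333979, -0.102887)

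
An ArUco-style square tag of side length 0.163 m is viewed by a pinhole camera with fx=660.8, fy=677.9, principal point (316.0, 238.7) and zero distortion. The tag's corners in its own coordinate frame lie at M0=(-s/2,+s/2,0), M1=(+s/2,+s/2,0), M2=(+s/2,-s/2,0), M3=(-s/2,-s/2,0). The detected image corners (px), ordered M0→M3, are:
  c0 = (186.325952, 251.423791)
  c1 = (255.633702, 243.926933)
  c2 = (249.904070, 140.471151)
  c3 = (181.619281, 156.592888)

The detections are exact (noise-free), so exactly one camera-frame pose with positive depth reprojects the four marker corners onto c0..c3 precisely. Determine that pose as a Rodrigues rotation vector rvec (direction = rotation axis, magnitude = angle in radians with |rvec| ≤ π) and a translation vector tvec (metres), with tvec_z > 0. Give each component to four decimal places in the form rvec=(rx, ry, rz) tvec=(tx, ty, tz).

Intrinsics K: fx=660.8, fy=677.9, cx=316.0, cy=238.7
Marker side s = 0.163 m; corners in marker frame (Z=0):
  M0 = (-0.0815, +0.0815, 0)
  M1 = (+0.0815, +0.0815, 0)
  M2 = (+0.0815, -0.0815, 0)
  M3 = (-0.0815, -0.0815, 0)
Detected image corners:
  c0 = (186.325952, 251.423791) px
  c1 = (255.633702, 243.926933) px
  c2 = (249.904070, 140.471151) px
  c3 = (181.619281, 156.592888) px
Planar DLT: solve 8×8 A·h = b for H (H[2,2]=1):
  H  [+304.19639 +20.89377 +216.84705]
  H  [-179.47381 +597.11544 +198.16024]
  H  [-0.53970 -0.05029 +1.00000]
B = K⁻¹H; ‖b₁‖=0.901665, ‖b₂‖=0.901665; λ = 2/(‖b₁‖+‖b₂‖) = 1.109060, sign → tz>0 ⇒ λ=+1.109060
r₁ = λ·B[:,0] = (+0.79678,-0.08286,-0.59855); r₂ = λ·B[:,1] = (+0.06174,+0.99653,-0.05577)
r₃ = r₁×r₂ = (+0.60110,+0.00748,+0.79914); SVD([r₁ r₂ r₃]) → R = UVᵀ:
  R  [+0.79678 +0.06174 +0.60110]
  R  [-0.08286 +0.99653 +0.00748]
  R  [-0.59855 -0.05577 +0.79914]
t = (-0.16641, -0.06632, +1.10906) m
tr R = 2.592456; θ = arccos((tr R − 1)/2) = 0.649762 rad = 37.229°
axis k = ((R−Rᵀ)₃₂, (R−Rᵀ)₁₃, (R−Rᵀ)₂₁) / (2 sinθ) = (-0.052279, +0.991456, -0.119505)
rvec = θ·k = (-0.033969, +0.644211, -0.077650)

rvec=(-0.0340, 0.6442, -0.0776) tvec=(-0.1664, -0.0663, 1.1091)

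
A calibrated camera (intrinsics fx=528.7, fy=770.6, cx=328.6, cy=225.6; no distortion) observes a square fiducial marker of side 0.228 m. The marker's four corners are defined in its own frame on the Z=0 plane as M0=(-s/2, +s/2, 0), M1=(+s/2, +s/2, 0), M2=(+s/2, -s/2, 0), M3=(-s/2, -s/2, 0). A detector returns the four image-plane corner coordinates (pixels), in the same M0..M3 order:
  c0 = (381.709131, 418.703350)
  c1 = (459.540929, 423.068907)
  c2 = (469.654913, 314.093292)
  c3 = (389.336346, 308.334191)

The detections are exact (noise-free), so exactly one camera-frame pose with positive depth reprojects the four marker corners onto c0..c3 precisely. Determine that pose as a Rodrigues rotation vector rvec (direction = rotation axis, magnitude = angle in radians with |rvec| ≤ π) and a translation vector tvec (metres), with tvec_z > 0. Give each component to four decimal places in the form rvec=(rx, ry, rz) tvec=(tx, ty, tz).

Intrinsics K: fx=528.7, fy=770.6, cx=328.6, cy=225.6
Marker side s = 0.228 m; corners in marker frame (Z=0):
  M0 = (-0.1140, +0.1140, 0)
  M1 = (+0.1140, +0.1140, 0)
  M2 = (+0.1140, -0.1140, 0)
  M3 = (-0.1140, -0.1140, 0)
Detected image corners:
  c0 = (381.709131, 418.703350) px
  c1 = (459.540929, 423.068907) px
  c2 = (469.654913, 314.093292) px
  c3 = (389.336346, 308.334191) px
Planar DLT: solve 8×8 A·h = b for H (H[2,2]=1):
  H  [+367.60607 +22.03379 +425.20915]
  H  [+40.12956 +533.50817 +366.96079]
  H  [+0.04911 +0.14344 +1.00000]
B = K⁻¹H; ‖b₁‖=0.667656, ‖b₂‖=0.667656; λ = 2/(‖b₁‖+‖b₂‖) = 1.497777, sign → tz>0 ⇒ λ=+1.497777
r₁ = λ·B[:,0] = (+0.99569,+0.05646,+0.07355); r₂ = λ·B[:,1] = (-0.07111,+0.97406,+0.21484)
r₃ = r₁×r₂ = (-0.05952,-0.21915,+0.97388); SVD([r₁ r₂ r₃]) → R = UVᵀ:
  R  [+0.99569 -0.07111 -0.05952]
  R  [+0.05646 +0.97406 -0.21915]
  R  [+0.07355 +0.21484 +0.97388]
t = (+0.27369, +0.27476, +1.49778) m
tr R = 2.943624; θ = arccos((tr R − 1)/2) = 0.237998 rad = 13.636°
axis k = ((R−Rᵀ)₃₂, (R−Rᵀ)₁₃, (R−Rᵀ)₂₁) / (2 sinθ) = (+0.920408, -0.282217, +0.270559)
rvec = θ·k = (+0.219055, -0.067167, +0.064392)

rvec=(0.2191, -0.0672, 0.0644) tvec=(0.2737, 0.2748, 1.4978)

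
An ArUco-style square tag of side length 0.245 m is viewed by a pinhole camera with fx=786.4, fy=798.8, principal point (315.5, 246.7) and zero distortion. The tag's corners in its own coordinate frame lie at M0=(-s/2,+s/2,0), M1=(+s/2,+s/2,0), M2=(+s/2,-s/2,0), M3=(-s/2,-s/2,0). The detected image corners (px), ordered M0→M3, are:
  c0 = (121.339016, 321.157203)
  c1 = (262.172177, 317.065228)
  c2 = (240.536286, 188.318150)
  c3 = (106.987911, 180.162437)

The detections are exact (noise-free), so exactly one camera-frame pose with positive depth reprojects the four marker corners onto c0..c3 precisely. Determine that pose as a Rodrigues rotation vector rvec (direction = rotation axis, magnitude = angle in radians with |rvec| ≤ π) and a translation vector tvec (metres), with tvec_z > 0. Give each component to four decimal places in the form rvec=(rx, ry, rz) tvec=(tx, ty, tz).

Intrinsics K: fx=786.4, fy=798.8, cx=315.5, cy=246.7
Marker side s = 0.245 m; corners in marker frame (Z=0):
  M0 = (-0.1225, +0.1225, 0)
  M1 = (+0.1225, +0.1225, 0)
  M2 = (+0.1225, -0.1225, 0)
  M3 = (-0.1225, -0.1225, 0)
Detected image corners:
  c0 = (121.339016, 321.157203) px
  c1 = (262.172177, 317.065228) px
  c2 = (240.536286, 188.318150) px
  c3 = (106.987911, 180.162437) px
Planar DLT: solve 8×8 A·h = b for H (H[2,2]=1):
  H  [+627.95060 +25.53460 +185.61407]
  H  [+103.40034 +482.43268 +249.52605]
  H  [+0.37466 -0.26587 +1.00000]
B = K⁻¹H; ‖b₁‖=0.748815, ‖b₂‖=0.748815; λ = 2/(‖b₁‖+‖b₂‖) = 1.335444, sign → tz>0 ⇒ λ=+1.335444
r₁ = λ·B[:,0] = (+0.86564,+0.01834,+0.50034); r₂ = λ·B[:,1] = (+0.18581,+0.91619,-0.35506)
r₃ = r₁×r₂ = (-0.46492,+0.40032,+0.78968); SVD([r₁ r₂ r₃]) → R = UVᵀ:
  R  [+0.86564 +0.18581 -0.46492]
  R  [+0.01834 +0.91619 +0.40032]
  R  [+0.50034 -0.35506 +0.78968]
t = (-0.22057, +0.00472, +1.33544) m
tr R = 2.571509; θ = arccos((tr R − 1)/2) = 0.666881 rad = 38.209°
axis k = ((R−Rᵀ)₃₂, (R−Rᵀ)₁₃, (R−Rᵀ)₂₁) / (2 sinθ) = (-0.610614, -0.780272, -0.135373)
rvec = θ·k = (-0.407207, -0.520349, -0.090278)

rvec=(-0.4072, -0.5203, -0.0903) tvec=(-0.2206, 0.0047, 1.3354)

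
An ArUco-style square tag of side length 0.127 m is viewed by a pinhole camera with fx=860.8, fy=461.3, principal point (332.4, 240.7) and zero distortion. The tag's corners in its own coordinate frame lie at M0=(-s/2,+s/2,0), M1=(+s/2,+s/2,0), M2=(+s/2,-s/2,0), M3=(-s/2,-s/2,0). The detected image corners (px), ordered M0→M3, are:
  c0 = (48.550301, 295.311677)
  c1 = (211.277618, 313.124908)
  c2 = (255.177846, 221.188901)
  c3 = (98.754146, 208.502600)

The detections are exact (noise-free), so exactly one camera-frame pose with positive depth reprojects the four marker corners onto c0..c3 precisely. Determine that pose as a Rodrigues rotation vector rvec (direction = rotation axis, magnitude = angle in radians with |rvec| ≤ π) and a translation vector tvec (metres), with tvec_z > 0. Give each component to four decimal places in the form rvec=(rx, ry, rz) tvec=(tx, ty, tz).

Intrinsics K: fx=860.8, fy=461.3, cx=332.4, cy=240.7
Marker side s = 0.127 m; corners in marker frame (Z=0):
  M0 = (-0.0635, +0.0635, 0)
  M1 = (+0.0635, +0.0635, 0)
  M2 = (+0.0635, -0.0635, 0)
  M3 = (-0.0635, -0.0635, 0)
Detected image corners:
  c0 = (48.550301, 295.311677) px
  c1 = (211.277618, 313.124908) px
  c2 = (255.177846, 221.188901) px
  c3 = (98.754146, 208.502600) px
Planar DLT: solve 8×8 A·h = b for H (H[2,2]=1):
  H  [+1197.59833 -435.98404 +152.14892]
  H  [+21.03438 +593.46525 +258.14811]
  H  [-0.37953 -0.42295 +1.00000]
B = K⁻¹H; ‖b₁‖=1.602588, ‖b₂‖=1.602588; λ = 2/(‖b₁‖+‖b₂‖) = 0.623991, sign → tz>0 ⇒ λ=+0.623991
r₁ = λ·B[:,0] = (+0.95958,+0.15202,-0.23682); r₂ = λ·B[:,1] = (-0.21413,+0.94048,-0.26392)
r₃ = r₁×r₂ = (+0.18261,+0.30396,+0.93502); SVD([r₁ r₂ r₃]) → R = UVᵀ:
  R  [+0.95958 -0.21413 +0.18261]
  R  [+0.15202 +0.94048 +0.30396]
  R  [-0.23682 -0.26392 +0.93502]
t = (-0.13066, +0.02360, +0.62399) m
tr R = 2.835081; θ = arccos((tr R − 1)/2) = 0.408946 rad = 23.431°
axis k = ((R−Rᵀ)₃₂, (R−Rᵀ)₁₃, (R−Rᵀ)₂₁) / (2 sinθ) = (-0.714058, +0.527395, +0.460408)
rvec = θ·k = (-0.292011, +0.215676, +0.188282)

rvec=(-0.2920, 0.2157, 0.1883) tvec=(-0.1307, 0.0236, 0.6240)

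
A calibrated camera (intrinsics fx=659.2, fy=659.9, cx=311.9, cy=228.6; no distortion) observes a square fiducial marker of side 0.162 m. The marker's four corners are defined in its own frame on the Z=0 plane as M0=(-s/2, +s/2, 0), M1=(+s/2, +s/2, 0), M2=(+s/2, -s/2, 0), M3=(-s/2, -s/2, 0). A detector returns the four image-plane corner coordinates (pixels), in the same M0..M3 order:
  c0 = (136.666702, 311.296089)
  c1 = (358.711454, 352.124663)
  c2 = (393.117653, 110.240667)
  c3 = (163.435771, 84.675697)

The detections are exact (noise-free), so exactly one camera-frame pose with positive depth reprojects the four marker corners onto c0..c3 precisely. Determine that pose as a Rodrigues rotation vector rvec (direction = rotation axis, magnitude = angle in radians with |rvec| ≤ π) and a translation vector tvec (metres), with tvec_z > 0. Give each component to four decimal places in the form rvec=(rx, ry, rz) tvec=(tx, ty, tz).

rvec=(0.0552, 0.1975, 0.1410) tvec=(-0.0364, -0.0090, 0.4523)

Intrinsics K: fx=659.2, fy=659.9, cx=311.9, cy=228.6
Marker side s = 0.162 m; corners in marker frame (Z=0):
  M0 = (-0.0810, +0.0810, 0)
  M1 = (+0.0810, +0.0810, 0)
  M2 = (+0.0810, -0.0810, 0)
  M3 = (-0.0810, -0.0810, 0)
Detected image corners:
  c0 = (136.666702, 311.296089) px
  c1 = (358.711454, 352.124663) px
  c2 = (393.117653, 110.240667) px
  c3 = (163.435771, 84.675697) px
Planar DLT: solve 8×8 A·h = b for H (H[2,2]=1):
  H  [+1282.51286 -148.20177 +258.91996]
  H  [+114.58441 +1476.86141 +215.45055]
  H  [-0.42366 +0.15135 +1.00000]
B = K⁻¹H; ‖b₁‖=2.210776, ‖b₂‖=2.210776; λ = 2/(‖b₁‖+‖b₂‖) = 0.452330, sign → tz>0 ⇒ λ=+0.452330
r₁ = λ·B[:,0] = (+0.97071,+0.14493,-0.19164); r₂ = λ·B[:,1] = (-0.13408,+0.98860,+0.06846)
r₃ = r₁×r₂ = (+0.19937,-0.04076,+0.97908); SVD([r₁ r₂ r₃]) → R = UVᵀ:
  R  [+0.97071 -0.13408 +0.19937]
  R  [+0.14493 +0.98860 -0.04076]
  R  [-0.19164 +0.06846 +0.97908]
t = (-0.03635, -0.00901, +0.45233) m
tr R = 2.938385; θ = arccos((tr R − 1)/2) = 0.248866 rad = 14.259°
axis k = ((R−Rᵀ)₃₂, (R−Rᵀ)₁₃, (R−Rᵀ)₂₁) / (2 sinθ) = (+0.221712, +0.793750, +0.566397)
rvec = θ·k = (+0.055177, +0.197537, +0.140957)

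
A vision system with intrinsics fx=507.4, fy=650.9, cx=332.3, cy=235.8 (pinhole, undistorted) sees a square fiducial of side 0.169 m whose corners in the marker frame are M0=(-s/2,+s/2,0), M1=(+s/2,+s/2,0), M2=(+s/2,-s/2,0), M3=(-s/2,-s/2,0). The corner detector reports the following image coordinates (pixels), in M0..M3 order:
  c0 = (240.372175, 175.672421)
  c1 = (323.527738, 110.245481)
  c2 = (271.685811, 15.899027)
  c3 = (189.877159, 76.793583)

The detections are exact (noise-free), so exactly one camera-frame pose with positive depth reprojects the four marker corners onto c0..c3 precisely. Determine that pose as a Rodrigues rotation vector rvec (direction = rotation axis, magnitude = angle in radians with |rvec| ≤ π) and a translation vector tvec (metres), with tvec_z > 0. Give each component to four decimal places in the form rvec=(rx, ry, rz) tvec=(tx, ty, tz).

rvec=(-0.2058, -0.0823, -0.5832) tvec=(-0.1324, -0.1938, 0.8862)

Intrinsics K: fx=507.4, fy=650.9, cx=332.3, cy=235.8
Marker side s = 0.169 m; corners in marker frame (Z=0):
  M0 = (-0.0845, +0.0845, 0)
  M1 = (+0.0845, +0.0845, 0)
  M2 = (+0.0845, -0.0845, 0)
  M3 = (-0.0845, -0.0845, 0)
Detected image corners:
  c0 = (240.372175, 175.672421) px
  c1 = (323.527738, 110.245481) px
  c2 = (271.685811, 15.899027) px
  c3 = (189.877159, 76.793583) px
Planar DLT: solve 8×8 A·h = b for H (H[2,2]=1):
  H  [+527.10470 +253.79010 +256.48386]
  H  [-359.07600 +553.39606 +93.46482]
  H  [+0.15255 -0.19126 +1.00000]
B = K⁻¹H; ‖b₁‖=1.128368, ‖b₂‖=1.128368; λ = 2/(‖b₁‖+‖b₂‖) = 0.886236, sign → tz>0 ⇒ λ=+0.886236
r₁ = λ·B[:,0] = (+0.83211,-0.53788,+0.13520); r₂ = λ·B[:,1] = (+0.55428,+0.81488,-0.16950)
r₃ = r₁×r₂ = (-0.01900,+0.21598,+0.97621); SVD([r₁ r₂ r₃]) → R = UVᵀ:
  R  [+0.83211 +0.55428 -0.01900]
  R  [-0.53788 +0.81488 +0.21598]
  R  [+0.13520 -0.16950 +0.97621]
t = (-0.13242, -0.19380, +0.88624) m
tr R = 2.623207; θ = arccos((tr R − 1)/2) = 0.623905 rad = 35.747°
axis k = ((R−Rᵀ)₃₂, (R−Rᵀ)₁₃, (R−Rᵀ)₂₁) / (2 sinθ) = (-0.329923, -0.131969, -0.934738)
rvec = θ·k = (-0.205841, -0.082336, -0.583187)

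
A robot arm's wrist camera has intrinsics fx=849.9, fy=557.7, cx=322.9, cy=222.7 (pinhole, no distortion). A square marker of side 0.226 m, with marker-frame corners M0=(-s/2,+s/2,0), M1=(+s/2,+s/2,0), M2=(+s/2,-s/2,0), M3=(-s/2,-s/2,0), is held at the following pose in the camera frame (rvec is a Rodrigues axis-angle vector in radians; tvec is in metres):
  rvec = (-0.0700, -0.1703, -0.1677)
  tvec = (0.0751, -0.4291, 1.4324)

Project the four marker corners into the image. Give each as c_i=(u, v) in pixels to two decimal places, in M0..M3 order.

Intrinsics K: fx=849.9, fy=557.7, cx=322.9, cy=222.7
Marker side s = 0.226 m; corners in marker frame (Z=0):
  M0 = (-0.1130, +0.1130, 0)
  M1 = (+0.1130, +0.1130, 0)
  M2 = (+0.1130, -0.1130, 0)
  M3 = (-0.1130, -0.1130, 0)
rvec = (-0.0700, -0.1703, -0.1677), |rvec| = θ = 0.24905 rad = 14.269°
Rodrigues: sinθ=0.24648, 1−cosθ=0.03085; R = I + sinθ·[k]× + (1−cosθ)·[k]×²:
    [+0.97158 +0.17190 -0.16271]
    [-0.16004 +0.98357 +0.08348]
    [+0.17438 -0.05507 +0.98314]
t = (0.0751, -0.4291, 1.4324) m
M0: Pc = R·M0+t = (-0.01526, -0.29987, +1.40647); u = 849.9·(-0.01526)/1.40647 + 322.9 = 313.6762, v = 557.7·(-0.29987)/1.40647 + 222.7 = 103.7937
M1: Pc = R·M1+t = (+0.20431, -0.33604, +1.44588); u = 849.9·(+0.20431)/1.44588 + 322.9 = 442.9972, v = 557.7·(-0.33604)/1.44588 + 222.7 = 93.0836
M2: Pc = R·M2+t = (+0.16546, -0.55833, +1.45833); u = 849.9·(+0.16546)/1.45833 + 322.9 = 419.3310, v = 557.7·(-0.55833)/1.45833 + 222.7 = 9.1817
M3: Pc = R·M3+t = (-0.05411, -0.52216, +1.41892); u = 849.9·(-0.05411)/1.41892 + 322.9 = 290.4870, v = 557.7·(-0.52216)/1.41892 + 222.7 = 17.4675

c0=(313.68, 103.79) c1=(443.00, 93.08) c2=(419.33, 9.18) c3=(290.49, 17.47)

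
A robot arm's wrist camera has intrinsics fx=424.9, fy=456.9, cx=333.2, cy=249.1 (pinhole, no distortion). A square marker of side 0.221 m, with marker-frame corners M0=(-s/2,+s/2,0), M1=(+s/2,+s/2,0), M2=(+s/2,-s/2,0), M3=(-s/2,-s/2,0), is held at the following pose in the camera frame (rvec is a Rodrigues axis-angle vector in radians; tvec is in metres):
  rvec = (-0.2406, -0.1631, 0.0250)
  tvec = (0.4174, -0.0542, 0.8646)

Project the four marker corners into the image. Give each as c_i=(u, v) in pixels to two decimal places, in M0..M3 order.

c0=(492.56, 275.94) c1=(594.33, 280.05) c2=(579.67, 170.33) c3=(483.47, 162.09)

Intrinsics K: fx=424.9, fy=456.9, cx=333.2, cy=249.1
Marker side s = 0.221 m; corners in marker frame (Z=0):
  M0 = (-0.1105, +0.1105, 0)
  M1 = (+0.1105, +0.1105, 0)
  M2 = (+0.1105, -0.1105, 0)
  M3 = (-0.1105, -0.1105, 0)
rvec = (-0.2406, -0.1631, 0.0250), |rvec| = θ = 0.29174 rad = 16.716°
Rodrigues: sinθ=0.28762, 1−cosθ=0.04226; R = I + sinθ·[k]× + (1−cosθ)·[k]×²:
    [+0.98648 -0.00516 -0.16378]
    [+0.04413 +0.97095 +0.23518]
    [+0.15781 -0.23923 +0.95805]
t = (0.4174, -0.0542, 0.8646) m
M0: Pc = R·M0+t = (+0.30782, +0.04821, +0.82073); u = 424.9·(+0.30782)/0.82073 + 333.2 = 492.5634, v = 456.9·(+0.04821)/0.82073 + 249.1 = 275.9406
M1: Pc = R·M1+t = (+0.52584, +0.05797, +0.85560); u = 424.9·(+0.52584)/0.85560 + 333.2 = 594.3345, v = 456.9·(+0.05797)/0.85560 + 249.1 = 280.0545
M2: Pc = R·M2+t = (+0.52698, -0.15661, +0.90847); u = 424.9·(+0.52698)/0.90847 + 333.2 = 579.6715, v = 456.9·(-0.15661)/0.90847 + 249.1 = 170.3339
M3: Pc = R·M3+t = (+0.30896, -0.16637, +0.87360); u = 424.9·(+0.30896)/0.87360 + 333.2 = 483.4741, v = 456.9·(-0.16637)/0.87360 + 249.1 = 162.0887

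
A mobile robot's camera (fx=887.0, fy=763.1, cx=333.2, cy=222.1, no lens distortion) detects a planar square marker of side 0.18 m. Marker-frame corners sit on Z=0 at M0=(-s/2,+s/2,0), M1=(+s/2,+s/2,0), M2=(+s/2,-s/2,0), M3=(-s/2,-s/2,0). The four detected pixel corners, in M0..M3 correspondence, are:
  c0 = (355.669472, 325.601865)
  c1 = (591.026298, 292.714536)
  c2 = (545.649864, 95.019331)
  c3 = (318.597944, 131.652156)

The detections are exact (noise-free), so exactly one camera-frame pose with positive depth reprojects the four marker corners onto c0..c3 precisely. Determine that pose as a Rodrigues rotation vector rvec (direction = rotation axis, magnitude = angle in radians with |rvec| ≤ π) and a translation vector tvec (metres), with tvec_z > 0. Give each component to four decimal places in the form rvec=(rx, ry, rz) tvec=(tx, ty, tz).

Intrinsics K: fx=887.0, fy=763.1, cx=333.2, cy=222.1
Marker side s = 0.18 m; corners in marker frame (Z=0):
  M0 = (-0.0900, +0.0900, 0)
  M1 = (+0.0900, +0.0900, 0)
  M2 = (+0.0900, -0.0900, 0)
  M3 = (-0.0900, -0.0900, 0)
Detected image corners:
  c0 = (355.669472, 325.601865) px
  c1 = (591.026298, 292.714536) px
  c2 = (545.649864, 95.019331) px
  c3 = (318.597944, 131.652156) px
Planar DLT: solve 8×8 A·h = b for H (H[2,2]=1):
  H  [+1221.92772 +149.47684 +450.98224]
  H  [-222.28756 +1050.79109 +209.91908]
  H  [-0.13734 -0.17507 +1.00000]
B = K⁻¹H; ‖b₁‖=1.457601, ‖b₂‖=1.457601; λ = 2/(‖b₁‖+‖b₂‖) = 0.686059, sign → tz>0 ⇒ λ=+0.686059
r₁ = λ·B[:,0] = (+0.98051,-0.17242,-0.09422); r₂ = λ·B[:,1] = (+0.16073,+0.97966,-0.12011)
r₃ = r₁×r₂ = (+0.11301,+0.10262,+0.98828); SVD([r₁ r₂ r₃]) → R = UVᵀ:
  R  [+0.98051 +0.16073 +0.11301]
  R  [-0.17242 +0.97966 +0.10262]
  R  [-0.09422 -0.12011 +0.98828]
t = (+0.09110, -0.01095, +0.68606) m
tr R = 2.948449; θ = arccos((tr R − 1)/2) = 0.227540 rad = 13.037°
axis k = ((R−Rᵀ)₃₂, (R−Rᵀ)₁₃, (R−Rᵀ)₂₁) / (2 sinθ) = (-0.493680, +0.459338, -0.738437)
rvec = θ·k = (-0.112332, +0.104518, -0.168024)

rvec=(-0.1123, 0.1045, -0.1680) tvec=(0.0911, -0.0110, 0.6861)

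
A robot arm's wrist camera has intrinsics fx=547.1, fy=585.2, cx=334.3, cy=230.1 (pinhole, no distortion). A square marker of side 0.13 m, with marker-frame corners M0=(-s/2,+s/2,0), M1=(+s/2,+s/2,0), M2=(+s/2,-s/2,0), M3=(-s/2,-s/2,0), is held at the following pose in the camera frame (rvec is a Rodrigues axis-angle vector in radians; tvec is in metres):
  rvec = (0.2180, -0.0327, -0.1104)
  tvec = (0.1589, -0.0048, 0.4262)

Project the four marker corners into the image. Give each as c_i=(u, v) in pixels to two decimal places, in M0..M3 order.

c0=(460.42, 317.55) c1=(619.63, 297.59) c2=(620.96, 123.64) c3=(450.79, 143.85)

Intrinsics K: fx=547.1, fy=585.2, cx=334.3, cy=230.1
Marker side s = 0.13 m; corners in marker frame (Z=0):
  M0 = (-0.0650, +0.0650, 0)
  M1 = (+0.0650, +0.0650, 0)
  M2 = (+0.0650, -0.0650, 0)
  M3 = (-0.0650, -0.0650, 0)
rvec = (0.2180, -0.0327, -0.1104), |rvec| = θ = 0.24654 rad = 14.126°
Rodrigues: sinθ=0.24405, 1−cosθ=0.03024; R = I + sinθ·[k]× + (1−cosθ)·[k]×²:
    [+0.99340 +0.10574 -0.04434]
    [-0.11283 +0.97029 -0.21400]
    [+0.02040 +0.21759 +0.97583]
t = (0.1589, -0.0048, 0.4262) m
M0: Pc = R·M0+t = (+0.10120, +0.06560, +0.43902); u = 547.1·(+0.10120)/0.43902 + 334.3 = 460.4166, v = 585.2·(+0.06560)/0.43902 + 230.1 = 317.5475
M1: Pc = R·M1+t = (+0.23034, +0.05094, +0.44167); u = 547.1·(+0.23034)/0.44167 + 334.3 = 619.6296, v = 585.2·(+0.05094)/0.44167 + 230.1 = 297.5877
M2: Pc = R·M2+t = (+0.21660, -0.07520, +0.41338); u = 547.1·(+0.21660)/0.41338 + 334.3 = 620.9619, v = 585.2·(-0.07520)/0.41338 + 230.1 = 123.6394
M3: Pc = R·M3+t = (+0.08746, -0.06054, +0.41073); u = 547.1·(+0.08746)/0.41073 + 334.3 = 450.7924, v = 585.2·(-0.06054)/0.41073 + 230.1 = 143.8509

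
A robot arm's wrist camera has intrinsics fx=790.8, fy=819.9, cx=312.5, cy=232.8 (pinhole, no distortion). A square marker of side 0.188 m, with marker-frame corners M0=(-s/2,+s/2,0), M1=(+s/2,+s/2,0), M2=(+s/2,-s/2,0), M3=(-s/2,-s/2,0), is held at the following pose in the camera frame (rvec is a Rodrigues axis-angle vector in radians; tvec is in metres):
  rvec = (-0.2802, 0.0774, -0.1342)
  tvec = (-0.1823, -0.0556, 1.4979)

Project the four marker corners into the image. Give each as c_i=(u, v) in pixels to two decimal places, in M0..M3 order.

c0=(171.26, 259.07) c1=(270.41, 244.26) c2=(260.01, 147.23) c3=(164.35, 162.21)

Intrinsics K: fx=790.8, fy=819.9, cx=312.5, cy=232.8
Marker side s = 0.188 m; corners in marker frame (Z=0):
  M0 = (-0.0940, +0.0940, 0)
  M1 = (+0.0940, +0.0940, 0)
  M2 = (+0.0940, -0.0940, 0)
  M3 = (-0.0940, -0.0940, 0)
rvec = (-0.2802, 0.0774, -0.1342), |rvec| = θ = 0.32018 rad = 18.345°
Rodrigues: sinθ=0.31473, 1−cosθ=0.05082; R = I + sinθ·[k]× + (1−cosθ)·[k]×²:
    [+0.98810 +0.12117 +0.09473]
    [-0.14267 +0.95215 +0.27029]
    [-0.05744 -0.28059 +0.95811]
t = (-0.1823, -0.0556, 1.4979) m
M0: Pc = R·M0+t = (-0.26379, +0.04731, +1.47692); u = 790.8·(-0.26379)/1.47692 + 312.5 = 171.2561, v = 819.9·(+0.04731)/1.47692 + 232.8 = 259.0654
M1: Pc = R·M1+t = (-0.07803, +0.02049, +1.46613); u = 790.8·(-0.07803)/1.46613 + 312.5 = 270.4128, v = 819.9·(+0.02049)/1.46613 + 232.8 = 244.2592
M2: Pc = R·M2+t = (-0.10081, -0.15851, +1.51888); u = 790.8·(-0.10081)/1.51888 + 312.5 = 260.0144, v = 819.9·(-0.15851)/1.51888 + 232.8 = 147.2335
M3: Pc = R·M3+t = (-0.28657, -0.13169, +1.52967); u = 790.8·(-0.28657)/1.52967 + 312.5 = 164.3505, v = 819.9·(-0.13169)/1.52967 + 232.8 = 162.2141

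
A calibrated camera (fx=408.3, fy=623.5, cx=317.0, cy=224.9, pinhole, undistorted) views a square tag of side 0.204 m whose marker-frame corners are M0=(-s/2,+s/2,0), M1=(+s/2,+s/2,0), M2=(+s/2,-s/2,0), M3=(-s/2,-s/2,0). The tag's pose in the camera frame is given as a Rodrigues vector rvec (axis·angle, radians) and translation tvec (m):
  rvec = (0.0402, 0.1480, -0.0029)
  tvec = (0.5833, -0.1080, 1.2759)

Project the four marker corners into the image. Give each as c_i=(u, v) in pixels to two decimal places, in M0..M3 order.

c0=(469.29, 221.97) c1=(538.04, 221.91) c2=(539.08, 120.76) c3=(469.87, 123.19)

Intrinsics K: fx=408.3, fy=623.5, cx=317.0, cy=224.9
Marker side s = 0.204 m; corners in marker frame (Z=0):
  M0 = (-0.1020, +0.1020, 0)
  M1 = (+0.1020, +0.1020, 0)
  M2 = (+0.1020, -0.1020, 0)
  M3 = (-0.1020, -0.1020, 0)
rvec = (0.0402, 0.1480, -0.0029), |rvec| = θ = 0.15339 rad = 8.789°
Rodrigues: sinθ=0.15279, 1−cosθ=0.01174; R = I + sinθ·[k]× + (1−cosθ)·[k]×²:
    [+0.98907 +0.00586 +0.14736]
    [+0.00008 +0.99919 -0.04026]
    [-0.14748 +0.03983 +0.98826]
t = (0.5833, -0.1080, 1.2759) m
M0: Pc = R·M0+t = (+0.48301, -0.00609, +1.29501); u = 408.3·(+0.48301)/1.29501 + 317.0 = 469.2883, v = 623.5·(-0.00609)/1.29501 + 224.9 = 221.9675
M1: Pc = R·M1+t = (+0.68478, -0.00607, +1.26492); u = 408.3·(+0.68478)/1.26492 + 317.0 = 538.0390, v = 623.5·(-0.00607)/1.26492 + 224.9 = 221.9058
M2: Pc = R·M2+t = (+0.68359, -0.20991, +1.25679); u = 408.3·(+0.68359)/1.25679 + 317.0 = 539.0797, v = 623.5·(-0.20991)/1.25679 + 224.9 = 120.7634
M3: Pc = R·M3+t = (+0.48182, -0.20993, +1.28688); u = 408.3·(+0.48182)/1.28688 + 317.0 = 469.8707, v = 623.5·(-0.20993)/1.28688 + 224.9 = 123.1900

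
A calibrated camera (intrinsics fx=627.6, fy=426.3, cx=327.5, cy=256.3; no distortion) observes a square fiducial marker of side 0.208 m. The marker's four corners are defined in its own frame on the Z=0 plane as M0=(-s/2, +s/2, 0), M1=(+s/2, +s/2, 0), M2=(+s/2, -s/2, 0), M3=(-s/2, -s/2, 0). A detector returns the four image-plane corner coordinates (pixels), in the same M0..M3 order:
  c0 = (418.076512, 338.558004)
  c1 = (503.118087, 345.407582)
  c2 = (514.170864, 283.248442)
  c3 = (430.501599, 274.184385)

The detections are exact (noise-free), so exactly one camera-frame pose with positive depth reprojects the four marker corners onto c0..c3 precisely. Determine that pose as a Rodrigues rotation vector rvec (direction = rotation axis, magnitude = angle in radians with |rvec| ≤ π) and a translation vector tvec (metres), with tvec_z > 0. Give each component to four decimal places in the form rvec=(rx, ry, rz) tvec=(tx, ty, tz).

Intrinsics K: fx=627.6, fy=426.3, cx=327.5, cy=256.3
Marker side s = 0.208 m; corners in marker frame (Z=0):
  M0 = (-0.1040, +0.1040, 0)
  M1 = (+0.1040, +0.1040, 0)
  M2 = (+0.1040, -0.1040, 0)
  M3 = (-0.1040, -0.1040, 0)
Detected image corners:
  c0 = (418.076512, 338.558004) px
  c1 = (503.118087, 345.407582) px
  c2 = (514.170864, 283.248442) px
  c3 = (430.501599, 274.184385) px
Planar DLT: solve 8×8 A·h = b for H (H[2,2]=1):
  H  [+487.19323 -81.49723 +467.26751]
  H  [+92.61164 +287.35546 +310.24487]
  H  [+0.17505 -0.05385 +1.00000]
B = K⁻¹H; ‖b₁‖=0.715765, ‖b₂‖=0.715765; λ = 2/(‖b₁‖+‖b₂‖) = 1.397107, sign → tz>0 ⇒ λ=+1.397107
r₁ = λ·B[:,0] = (+0.95692,+0.15648,+0.24457); r₂ = λ·B[:,1] = (-0.14216,+0.98698,-0.07524)
r₃ = r₁×r₂ = (-0.25316,+0.03723,+0.96671); SVD([r₁ r₂ r₃]) → R = UVᵀ:
  R  [+0.95692 -0.14216 -0.25316]
  R  [+0.15648 +0.98698 +0.03723]
  R  [+0.24457 -0.07524 +0.96671]
t = (+0.31114, +0.17679, +1.39711) m
tr R = 2.910612; θ = arccos((tr R − 1)/2) = 0.300104 rad = 17.195°
axis k = ((R−Rᵀ)₃₂, (R−Rᵀ)₁₃, (R−Rᵀ)₂₁) / (2 sinθ) = (-0.190218, -0.841836, +0.505102)
rvec = θ·k = (-0.057085, -0.252638, +0.151583)

rvec=(-0.0571, -0.2526, 0.1516) tvec=(0.3111, 0.1768, 1.3971)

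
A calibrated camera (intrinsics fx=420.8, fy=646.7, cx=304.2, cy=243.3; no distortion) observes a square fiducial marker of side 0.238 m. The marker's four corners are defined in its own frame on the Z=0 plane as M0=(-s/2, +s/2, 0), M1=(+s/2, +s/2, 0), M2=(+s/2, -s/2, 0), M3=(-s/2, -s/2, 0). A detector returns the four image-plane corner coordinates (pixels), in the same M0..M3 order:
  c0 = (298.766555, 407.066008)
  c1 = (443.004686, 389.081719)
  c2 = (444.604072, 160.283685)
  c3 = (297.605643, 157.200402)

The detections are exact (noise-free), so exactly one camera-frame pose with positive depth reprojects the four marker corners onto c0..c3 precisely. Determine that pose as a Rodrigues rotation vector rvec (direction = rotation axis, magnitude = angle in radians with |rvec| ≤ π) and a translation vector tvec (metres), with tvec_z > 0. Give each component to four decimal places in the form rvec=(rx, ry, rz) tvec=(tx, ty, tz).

rvec=(0.0505, -0.2417, -0.0126) tvec=(0.1068, 0.0358, 0.6417)

Intrinsics K: fx=420.8, fy=646.7, cx=304.2, cy=243.3
Marker side s = 0.238 m; corners in marker frame (Z=0):
  M0 = (-0.1190, +0.1190, 0)
  M1 = (+0.1190, +0.1190, 0)
  M2 = (+0.1190, -0.1190, 0)
  M3 = (-0.1190, -0.1190, 0)
Detected image corners:
  c0 = (298.766555, 407.066008) px
  c1 = (443.004686, 389.081719) px
  c2 = (444.604072, 160.283685) px
  c3 = (297.605643, 157.200402) px
Planar DLT: solve 8×8 A·h = b for H (H[2,2]=1):
  H  [+749.92870 +28.57809 +374.22040]
  H  [+71.93997 +1025.96483 +279.38505]
  H  [+0.37236 +0.08021 +1.00000]
B = K⁻¹H; ‖b₁‖=1.558384, ‖b₂‖=1.558384; λ = 2/(‖b₁‖+‖b₂‖) = 0.641690, sign → tz>0 ⇒ λ=+0.641690
r₁ = λ·B[:,0] = (+0.97086,-0.01851,+0.23894); r₂ = λ·B[:,1] = (+0.00637,+0.99865,+0.05147)
r₃ = r₁×r₂ = (-0.23957,-0.04845,+0.96967); SVD([r₁ r₂ r₃]) → R = UVᵀ:
  R  [+0.97086 +0.00637 -0.23957]
  R  [-0.01851 +0.99865 -0.04845]
  R  [+0.23894 +0.05147 +0.96967]
t = (+0.10678, +0.03581, +0.64169) m
tr R = 2.939183; θ = arccos((tr R − 1)/2) = 0.247241 rad = 14.166°
axis k = ((R−Rᵀ)₃₂, (R−Rᵀ)₁₃, (R−Rᵀ)₂₁) / (2 sinθ) = (+0.204129, -0.977623, -0.050838)
rvec = θ·k = (+0.050469, -0.241708, -0.012569)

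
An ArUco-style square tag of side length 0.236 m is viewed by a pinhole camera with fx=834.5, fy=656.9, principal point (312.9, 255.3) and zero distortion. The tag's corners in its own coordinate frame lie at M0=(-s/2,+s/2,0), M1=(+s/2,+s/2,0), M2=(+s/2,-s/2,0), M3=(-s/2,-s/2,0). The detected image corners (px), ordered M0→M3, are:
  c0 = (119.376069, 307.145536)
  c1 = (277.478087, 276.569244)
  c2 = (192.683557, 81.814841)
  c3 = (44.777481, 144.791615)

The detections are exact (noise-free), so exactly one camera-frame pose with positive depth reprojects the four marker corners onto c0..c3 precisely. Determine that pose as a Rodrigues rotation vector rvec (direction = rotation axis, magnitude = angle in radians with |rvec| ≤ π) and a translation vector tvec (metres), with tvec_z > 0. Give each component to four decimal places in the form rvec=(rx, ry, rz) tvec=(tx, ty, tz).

rvec=(0.1912, 0.6476, -0.2844) tvec=(-0.1601, -0.0628, 0.8321)

Intrinsics K: fx=834.5, fy=656.9, cx=312.9, cy=255.3
Marker side s = 0.236 m; corners in marker frame (Z=0):
  M0 = (-0.1180, +0.1180, 0)
  M1 = (+0.1180, +0.1180, 0)
  M2 = (+0.1180, -0.1180, 0)
  M3 = (-0.1180, -0.1180, 0)
Detected image corners:
  c0 = (119.376069, 307.145536) px
  c1 = (277.478087, 276.569244) px
  c2 = (192.683557, 81.814841) px
  c3 = (44.777481, 144.791615) px
Planar DLT: solve 8×8 A·h = b for H (H[2,2]=1):
  H  [+530.97462 +352.29142 +152.37239]
  H  [-347.61066 +771.63654 +205.72228]
  H  [-0.74167 +0.10395 +1.00000]
B = K⁻¹H; ‖b₁‖=1.201743, ‖b₂‖=1.201743; λ = 2/(‖b₁‖+‖b₂‖) = 0.832124, sign → tz>0 ⇒ λ=+0.832124
r₁ = λ·B[:,0] = (+0.76087,-0.20048,-0.61716); r₂ = λ·B[:,1] = (+0.31885,+0.94385,+0.08650)
r₃ = r₁×r₂ = (+0.56516,-0.26260,+0.78207); SVD([r₁ r₂ r₃]) → R = UVᵀ:
  R  [+0.76087 +0.31885 +0.56516]
  R  [-0.20048 +0.94385 -0.26260]
  R  [-0.61716 +0.08650 +0.78207]
t = (-0.16007, -0.06280, +0.83212) m
tr R = 2.486787; θ = arccos((tr R − 1)/2) = 0.732666 rad = 41.979°
axis k = ((R−Rᵀ)₃₂, (R−Rᵀ)₁₃, (R−Rᵀ)₂₁) / (2 sinθ) = (+0.260970, +0.883841, -0.388226)
rvec = θ·k = (+0.191204, +0.647561, -0.284440)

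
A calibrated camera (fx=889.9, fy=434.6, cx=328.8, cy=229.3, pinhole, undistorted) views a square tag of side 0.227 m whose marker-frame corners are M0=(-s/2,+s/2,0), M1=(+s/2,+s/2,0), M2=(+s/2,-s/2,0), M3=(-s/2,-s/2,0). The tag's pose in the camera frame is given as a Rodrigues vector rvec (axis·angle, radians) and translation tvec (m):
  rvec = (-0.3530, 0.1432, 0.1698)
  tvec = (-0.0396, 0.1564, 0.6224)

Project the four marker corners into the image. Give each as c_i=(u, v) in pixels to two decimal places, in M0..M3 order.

Intrinsics K: fx=889.9, fy=434.6, cx=328.8, cy=229.3
Marker side s = 0.227 m; corners in marker frame (Z=0):
  M0 = (-0.1135, +0.1135, 0)
  M1 = (+0.1135, +0.1135, 0)
  M2 = (+0.1135, -0.1135, 0)
  M3 = (-0.1135, -0.1135, 0)
rvec = (-0.3530, 0.1432, 0.1698), |rvec| = θ = 0.41707 rad = 23.896°
Rodrigues: sinθ=0.40508, 1−cosθ=0.08572; R = I + sinθ·[k]× + (1−cosθ)·[k]×²:
    [+0.97569 -0.18983 +0.10955]
    [+0.14001 +0.92439 +0.35484]
    [-0.16862 -0.33087 +0.92849]
t = (-0.0396, 0.1564, 0.6224) m
M0: Pc = R·M0+t = (-0.17189, +0.24543, +0.60398); u = 889.9·(-0.17189)/0.60398 + 328.8 = 75.5460, v = 434.6·(+0.24543)/0.60398 + 229.3 = 405.8979
M1: Pc = R·M1+t = (+0.04959, +0.27721, +0.56571); u = 889.9·(+0.04959)/0.56571 + 328.8 = 406.8161, v = 434.6·(+0.27721)/0.56571 + 229.3 = 442.2633
M2: Pc = R·M2+t = (+0.09269, +0.06737, +0.64082); u = 889.9·(+0.09269)/0.64082 + 328.8 = 457.5132, v = 434.6·(+0.06737)/0.64082 + 229.3 = 274.9925
M3: Pc = R·M3+t = (-0.12879, +0.03559, +0.67909); u = 889.9·(-0.12879)/0.67909 + 328.8 = 160.0243, v = 434.6·(+0.03559)/0.67909 + 229.3 = 252.0774

c0=(75.55, 405.90) c1=(406.82, 442.26) c2=(457.51, 274.99) c3=(160.02, 252.08)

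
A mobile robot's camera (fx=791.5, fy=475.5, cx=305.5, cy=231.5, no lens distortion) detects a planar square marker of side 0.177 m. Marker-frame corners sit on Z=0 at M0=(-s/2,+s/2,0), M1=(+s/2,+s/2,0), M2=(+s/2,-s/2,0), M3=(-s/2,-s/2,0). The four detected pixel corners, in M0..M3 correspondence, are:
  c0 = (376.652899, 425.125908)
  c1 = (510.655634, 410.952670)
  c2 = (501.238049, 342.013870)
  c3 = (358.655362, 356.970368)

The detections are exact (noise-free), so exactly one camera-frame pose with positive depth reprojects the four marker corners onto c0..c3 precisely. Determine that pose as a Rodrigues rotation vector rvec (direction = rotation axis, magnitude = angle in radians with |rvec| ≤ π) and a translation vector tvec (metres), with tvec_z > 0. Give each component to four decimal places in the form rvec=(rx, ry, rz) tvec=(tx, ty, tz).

rvec=(0.3546, -0.0399, -0.1667) tvec=(0.1658, 0.3217, 0.9977)

Intrinsics K: fx=791.5, fy=475.5, cx=305.5, cy=231.5
Marker side s = 0.177 m; corners in marker frame (Z=0):
  M0 = (-0.0885, +0.0885, 0)
  M1 = (+0.0885, +0.0885, 0)
  M2 = (+0.0885, -0.0885, 0)
  M3 = (-0.0885, -0.0885, 0)
Detected image corners:
  c0 = (376.652899, 425.125908) px
  c1 = (510.655634, 410.952670) px
  c2 = (501.238049, 342.013870) px
  c3 = (358.655362, 356.970368) px
Planar DLT: solve 8×8 A·h = b for H (H[2,2]=1):
  H  [+784.80918 +230.10945 +437.07197]
  H  [-78.49004 +521.42184 +384.81972]
  H  [+0.00972 +0.34956 +1.00000]
B = K⁻¹H; ‖b₁‖=1.002331, ‖b₂‖=1.002331; λ = 2/(‖b₁‖+‖b₂‖) = 0.997674, sign → tz>0 ⇒ λ=+0.997674
r₁ = λ·B[:,0] = (+0.98550,-0.16940,+0.00969); r₂ = λ·B[:,1] = (+0.15544,+0.92424,+0.34874)
r₃ = r₁×r₂ = (-0.06804,-0.34218,+0.93717); SVD([r₁ r₂ r₃]) → R = UVᵀ:
  R  [+0.98550 +0.15544 -0.06804]
  R  [-0.16940 +0.92424 -0.34218]
  R  [+0.00969 +0.34874 +0.93717]
t = (+0.16584, +0.32169, +0.99767) m
tr R = 2.846905; θ = arccos((tr R − 1)/2) = 0.393814 rad = 22.564°
axis k = ((R−Rᵀ)₃₂, (R−Rᵀ)₁₃, (R−Rᵀ)₂₁) / (2 sinθ) = (+0.900312, -0.101289, -0.423294)
rvec = θ·k = (+0.354555, -0.039889, -0.166699)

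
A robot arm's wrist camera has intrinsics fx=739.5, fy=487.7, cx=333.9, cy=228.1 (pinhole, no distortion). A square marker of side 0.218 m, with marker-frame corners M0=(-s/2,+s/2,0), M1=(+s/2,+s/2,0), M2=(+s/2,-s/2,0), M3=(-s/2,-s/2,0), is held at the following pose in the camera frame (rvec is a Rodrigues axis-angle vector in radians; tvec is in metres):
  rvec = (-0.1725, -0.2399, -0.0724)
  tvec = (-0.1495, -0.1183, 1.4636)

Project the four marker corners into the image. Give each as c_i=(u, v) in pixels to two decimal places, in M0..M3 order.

Intrinsics K: fx=739.5, fy=487.7, cx=333.9, cy=228.1
Marker side s = 0.218 m; corners in marker frame (Z=0):
  M0 = (-0.1090, +0.1090, 0)
  M1 = (+0.1090, +0.1090, 0)
  M2 = (+0.1090, -0.1090, 0)
  M3 = (-0.1090, -0.1090, 0)
rvec = (-0.1725, -0.2399, -0.0724), |rvec| = θ = 0.30422 rad = 17.431°
Rodrigues: sinθ=0.29955, 1−cosθ=0.04592; R = I + sinθ·[k]× + (1−cosθ)·[k]×²:
    [+0.96884 +0.09182 -0.23002]
    [-0.05076 +0.98264 +0.17847]
    [+0.24241 -0.16123 +0.95668]
t = (-0.1495, -0.1183, 1.4636) m
M0: Pc = R·M0+t = (-0.24510, -0.00566, +1.41960); u = 739.5·(-0.24510)/1.41960 + 333.9 = 206.2247, v = 487.7·(-0.00566)/1.41960 + 228.1 = 226.1554
M1: Pc = R·M1+t = (-0.03389, -0.01673, +1.47245); u = 739.5·(-0.03389)/1.47245 + 333.9 = 316.8809, v = 487.7·(-0.01673)/1.47245 + 228.1 = 222.5603
M2: Pc = R·M2+t = (-0.05390, -0.23094, +1.50760); u = 739.5·(-0.05390)/1.50760 + 333.9 = 307.4591, v = 487.7·(-0.23094)/1.50760 + 228.1 = 153.3922
M3: Pc = R·M3+t = (-0.26511, -0.21987, +1.45475); u = 739.5·(-0.26511)/1.45475 + 333.9 = 199.1342, v = 487.7·(-0.21987)/1.45475 + 228.1 = 154.3878

c0=(206.22, 226.16) c1=(316.88, 222.56) c2=(307.46, 153.39) c3=(199.13, 154.39)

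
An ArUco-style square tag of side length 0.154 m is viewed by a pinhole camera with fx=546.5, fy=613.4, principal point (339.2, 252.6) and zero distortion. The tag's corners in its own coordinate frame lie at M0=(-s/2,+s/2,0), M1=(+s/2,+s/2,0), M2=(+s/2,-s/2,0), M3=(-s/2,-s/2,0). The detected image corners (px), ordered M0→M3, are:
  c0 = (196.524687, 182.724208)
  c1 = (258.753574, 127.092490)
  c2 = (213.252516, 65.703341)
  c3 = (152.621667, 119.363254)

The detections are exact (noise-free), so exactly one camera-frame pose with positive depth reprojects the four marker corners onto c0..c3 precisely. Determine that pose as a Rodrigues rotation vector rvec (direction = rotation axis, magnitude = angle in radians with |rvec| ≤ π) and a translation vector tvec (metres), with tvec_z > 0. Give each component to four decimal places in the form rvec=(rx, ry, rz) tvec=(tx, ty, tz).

rvec=(-0.2153, 0.0359, -0.6834) tvec=(-0.2641, -0.2269, 1.0756)

Intrinsics K: fx=546.5, fy=613.4, cx=339.2, cy=252.6
Marker side s = 0.154 m; corners in marker frame (Z=0):
  M0 = (-0.0770, +0.0770, 0)
  M1 = (+0.0770, +0.0770, 0)
  M2 = (+0.0770, -0.0770, 0)
  M3 = (-0.0770, -0.0770, 0)
Detected image corners:
  c0 = (196.524687, 182.724208) px
  c1 = (258.753574, 127.092490) px
  c2 = (213.252516, 65.703341) px
  c3 = (152.621667, 119.363254) px
Planar DLT: solve 8×8 A·h = b for H (H[2,2]=1):
  H  [+405.99890 +250.38345 +205.03631]
  H  [-350.41918 +380.96694 +123.18044]
  H  [+0.03498 -0.19438 +1.00000]
B = K⁻¹H; ‖b₁‖=0.929713, ‖b₂‖=0.929713; λ = 2/(‖b₁‖+‖b₂‖) = 1.075601, sign → tz>0 ⇒ λ=+1.075601
r₁ = λ·B[:,0] = (+0.77572,-0.62996,+0.03763); r₂ = λ·B[:,1] = (+0.62256,+0.75413,-0.20907)
r₃ = r₁×r₂ = (+0.10333,+0.18561,+0.97718); SVD([r₁ r₂ r₃]) → R = UVᵀ:
  R  [+0.77572 +0.62256 +0.10333]
  R  [-0.62996 +0.75413 +0.18561]
  R  [+0.03763 -0.20907 +0.97718]
t = (-0.26406, -0.22694, +1.07560) m
tr R = 2.507019; θ = arccos((tr R − 1)/2) = 0.717412 rad = 41.105°
axis k = ((R−Rᵀ)₃₂, (R−Rᵀ)₁₃, (R−Rᵀ)₂₁) / (2 sinθ) = (-0.300165, +0.049971, -0.952577)
rvec = θ·k = (-0.215342, +0.035850, -0.683391)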